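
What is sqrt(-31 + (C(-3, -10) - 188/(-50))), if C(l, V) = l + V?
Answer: I*sqrt(1006)/5 ≈ 6.3435*I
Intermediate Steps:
C(l, V) = V + l
sqrt(-31 + (C(-3, -10) - 188/(-50))) = sqrt(-31 + ((-10 - 3) - 188/(-50))) = sqrt(-31 + (-13 - 188*(-1)/50)) = sqrt(-31 + (-13 - 1*(-94/25))) = sqrt(-31 + (-13 + 94/25)) = sqrt(-31 - 231/25) = sqrt(-1006/25) = I*sqrt(1006)/5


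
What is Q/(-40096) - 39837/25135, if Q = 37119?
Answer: -2530290417/1007812960 ≈ -2.5107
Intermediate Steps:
Q/(-40096) - 39837/25135 = 37119/(-40096) - 39837/25135 = 37119*(-1/40096) - 39837*1/25135 = -37119/40096 - 39837/25135 = -2530290417/1007812960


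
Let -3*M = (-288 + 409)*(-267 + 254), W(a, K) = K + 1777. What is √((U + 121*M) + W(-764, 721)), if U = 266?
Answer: 5*√23835/3 ≈ 257.31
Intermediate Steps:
W(a, K) = 1777 + K
M = 1573/3 (M = -(-288 + 409)*(-267 + 254)/3 = -121*(-13)/3 = -⅓*(-1573) = 1573/3 ≈ 524.33)
√((U + 121*M) + W(-764, 721)) = √((266 + 121*(1573/3)) + (1777 + 721)) = √((266 + 190333/3) + 2498) = √(191131/3 + 2498) = √(198625/3) = 5*√23835/3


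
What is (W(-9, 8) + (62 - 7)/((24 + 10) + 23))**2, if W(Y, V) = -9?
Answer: 209764/3249 ≈ 64.563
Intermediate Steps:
(W(-9, 8) + (62 - 7)/((24 + 10) + 23))**2 = (-9 + (62 - 7)/((24 + 10) + 23))**2 = (-9 + 55/(34 + 23))**2 = (-9 + 55/57)**2 = (-458/57)**2 = 209764/3249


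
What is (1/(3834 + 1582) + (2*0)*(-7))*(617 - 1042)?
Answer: -425/5416 ≈ -0.078471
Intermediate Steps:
(1/(3834 + 1582) + (2*0)*(-7))*(617 - 1042) = (1/5416 + 0*(-7))*(-425) = (1/5416 + 0)*(-425) = (1/5416)*(-425) = -425/5416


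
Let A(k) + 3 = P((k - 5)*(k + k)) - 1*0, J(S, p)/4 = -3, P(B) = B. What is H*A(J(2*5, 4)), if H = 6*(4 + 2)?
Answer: 14580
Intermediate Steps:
J(S, p) = -12 (J(S, p) = 4*(-3) = -12)
A(k) = -3 + 2*k*(-5 + k) (A(k) = -3 + ((k - 5)*(k + k) - 1*0) = -3 + ((-5 + k)*(2*k) + 0) = -3 + (2*k*(-5 + k) + 0) = -3 + 2*k*(-5 + k))
H = 36 (H = 6*6 = 36)
H*A(J(2*5, 4)) = 36*(-3 + 2*(-12)*(-5 - 12)) = 36*(-3 + 2*(-12)*(-17)) = 36*(-3 + 408) = 36*405 = 14580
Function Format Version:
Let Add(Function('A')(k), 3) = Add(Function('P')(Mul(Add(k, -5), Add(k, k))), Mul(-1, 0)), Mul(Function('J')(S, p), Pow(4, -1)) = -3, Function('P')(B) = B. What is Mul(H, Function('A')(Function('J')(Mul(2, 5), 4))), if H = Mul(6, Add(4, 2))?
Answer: 14580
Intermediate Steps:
Function('J')(S, p) = -12 (Function('J')(S, p) = Mul(4, -3) = -12)
Function('A')(k) = Add(-3, Mul(2, k, Add(-5, k))) (Function('A')(k) = Add(-3, Add(Mul(Add(k, -5), Add(k, k)), Mul(-1, 0))) = Add(-3, Add(Mul(Add(-5, k), Mul(2, k)), 0)) = Add(-3, Add(Mul(2, k, Add(-5, k)), 0)) = Add(-3, Mul(2, k, Add(-5, k))))
H = 36 (H = Mul(6, 6) = 36)
Mul(H, Function('A')(Function('J')(Mul(2, 5), 4))) = Mul(36, Add(-3, Mul(2, -12, Add(-5, -12)))) = Mul(36, Add(-3, Mul(2, -12, -17))) = Mul(36, Add(-3, 408)) = Mul(36, 405) = 14580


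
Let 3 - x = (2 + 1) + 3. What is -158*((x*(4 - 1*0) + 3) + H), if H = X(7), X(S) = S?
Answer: 316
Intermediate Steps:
H = 7
x = -3 (x = 3 - ((2 + 1) + 3) = 3 - (3 + 3) = 3 - 1*6 = 3 - 6 = -3)
-158*((x*(4 - 1*0) + 3) + H) = -158*((-3*(4 - 1*0) + 3) + 7) = -158*((-3*(4 + 0) + 3) + 7) = -158*((-3*4 + 3) + 7) = -158*((-12 + 3) + 7) = -158*(-9 + 7) = -158*(-2) = 316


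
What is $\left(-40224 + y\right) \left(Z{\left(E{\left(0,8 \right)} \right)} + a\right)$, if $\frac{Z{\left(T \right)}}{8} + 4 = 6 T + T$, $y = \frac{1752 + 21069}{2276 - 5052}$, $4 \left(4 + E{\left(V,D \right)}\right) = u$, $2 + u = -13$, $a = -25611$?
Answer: $\frac{2912400487665}{2776} \approx 1.0491 \cdot 10^{9}$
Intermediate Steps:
$u = -15$ ($u = -2 - 13 = -15$)
$E{\left(V,D \right)} = - \frac{31}{4}$ ($E{\left(V,D \right)} = -4 + \frac{1}{4} \left(-15\right) = -4 - \frac{15}{4} = - \frac{31}{4}$)
$y = - \frac{22821}{2776}$ ($y = \frac{22821}{-2776} = 22821 \left(- \frac{1}{2776}\right) = - \frac{22821}{2776} \approx -8.2208$)
$Z{\left(T \right)} = -32 + 56 T$ ($Z{\left(T \right)} = -32 + 8 \left(6 T + T\right) = -32 + 8 \cdot 7 T = -32 + 56 T$)
$\left(-40224 + y\right) \left(Z{\left(E{\left(0,8 \right)} \right)} + a\right) = \left(-40224 - \frac{22821}{2776}\right) \left(\left(-32 + 56 \left(- \frac{31}{4}\right)\right) - 25611\right) = - \frac{111684645 \left(\left(-32 - 434\right) - 25611\right)}{2776} = - \frac{111684645 \left(-466 - 25611\right)}{2776} = \left(- \frac{111684645}{2776}\right) \left(-26077\right) = \frac{2912400487665}{2776}$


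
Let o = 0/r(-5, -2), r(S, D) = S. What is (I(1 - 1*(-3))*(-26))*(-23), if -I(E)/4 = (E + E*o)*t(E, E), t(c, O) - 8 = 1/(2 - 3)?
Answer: -66976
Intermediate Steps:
t(c, O) = 7 (t(c, O) = 8 + 1/(2 - 3) = 8 + 1/(-1) = 8 - 1 = 7)
o = 0 (o = 0/(-5) = 0*(-1/5) = 0)
I(E) = -28*E (I(E) = -4*(E + E*0)*7 = -4*(E + 0)*7 = -4*E*7 = -28*E)
(I(1 - 1*(-3))*(-26))*(-23) = (-28*(1 - 1*(-3))*(-26))*(-23) = (-28*(1 + 3)*(-26))*(-23) = (-28*4*(-26))*(-23) = -112*(-26)*(-23) = 2912*(-23) = -66976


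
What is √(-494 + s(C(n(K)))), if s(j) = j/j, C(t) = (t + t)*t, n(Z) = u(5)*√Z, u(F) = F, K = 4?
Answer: I*√493 ≈ 22.204*I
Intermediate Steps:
n(Z) = 5*√Z
C(t) = 2*t² (C(t) = (2*t)*t = 2*t²)
s(j) = 1
√(-494 + s(C(n(K)))) = √(-494 + 1) = √(-493) = I*√493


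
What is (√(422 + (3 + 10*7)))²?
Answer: 495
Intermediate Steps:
(√(422 + (3 + 10*7)))² = (√(422 + (3 + 70)))² = (√(422 + 73))² = (√495)² = (3*√55)² = 495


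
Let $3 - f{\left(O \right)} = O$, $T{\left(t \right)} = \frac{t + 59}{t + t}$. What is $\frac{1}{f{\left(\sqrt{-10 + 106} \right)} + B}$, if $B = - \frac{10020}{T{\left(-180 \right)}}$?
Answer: $- \frac{145475759}{4336423913011} + \frac{58564 \sqrt{6}}{13009271739033} \approx -3.3536 \cdot 10^{-5}$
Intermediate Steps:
$T{\left(t \right)} = \frac{59 + t}{2 t}$
$f{\left(O \right)} = 3 - O$
$B = - \frac{3607200}{121}$ ($B = - \frac{10020}{\frac{1}{2} \frac{1}{-180} \left(59 - 180\right)} = - \frac{10020}{\frac{1}{2} \left(- \frac{1}{180}\right) \left(-121\right)} = - \frac{10020}{\frac{121}{360}} = \left(-10020\right) \frac{360}{121} = - \frac{3607200}{121} \approx -29812.0$)
$\frac{1}{f{\left(\sqrt{-10 + 106} \right)} + B} = \frac{1}{\left(3 - \sqrt{-10 + 106}\right) - \frac{3607200}{121}} = \frac{1}{\left(3 - \sqrt{96}\right) - \frac{3607200}{121}} = \frac{1}{\left(3 - 4 \sqrt{6}\right) - \frac{3607200}{121}} = \frac{1}{- \frac{3606837}{121} - 4 \sqrt{6}}$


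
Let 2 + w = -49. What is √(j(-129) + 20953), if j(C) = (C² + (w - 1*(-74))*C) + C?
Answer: √34498 ≈ 185.74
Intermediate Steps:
w = -51 (w = -2 - 49 = -51)
j(C) = C² + 24*C (j(C) = (C² + (-51 - 1*(-74))*C) + C = (C² + (-51 + 74)*C) + C = (C² + 23*C) + C = C² + 24*C)
√(j(-129) + 20953) = √(-129*(24 - 129) + 20953) = √(-129*(-105) + 20953) = √(13545 + 20953) = √34498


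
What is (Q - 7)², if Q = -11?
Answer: 324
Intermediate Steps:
(Q - 7)² = (-11 - 7)² = (-18)² = 324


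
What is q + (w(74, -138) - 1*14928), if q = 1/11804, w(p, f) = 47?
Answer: -175655323/11804 ≈ -14881.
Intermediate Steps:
q = 1/11804 ≈ 8.4717e-5
q + (w(74, -138) - 1*14928) = 1/11804 + (47 - 1*14928) = 1/11804 + (47 - 14928) = 1/11804 - 14881 = -175655323/11804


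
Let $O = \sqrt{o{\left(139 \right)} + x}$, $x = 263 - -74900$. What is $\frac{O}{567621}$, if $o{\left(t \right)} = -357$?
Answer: $\frac{\sqrt{74806}}{567621} \approx 0.00048185$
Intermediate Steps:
$x = 75163$ ($x = 263 + 74900 = 75163$)
$O = \sqrt{74806}$ ($O = \sqrt{-357 + 75163} = \sqrt{74806} \approx 273.51$)
$\frac{O}{567621} = \frac{\sqrt{74806}}{567621}$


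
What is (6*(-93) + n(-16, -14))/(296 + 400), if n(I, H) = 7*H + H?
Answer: -335/348 ≈ -0.96264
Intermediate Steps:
n(I, H) = 8*H
(6*(-93) + n(-16, -14))/(296 + 400) = (6*(-93) + 8*(-14))/(296 + 400) = (-558 - 112)/696 = -670*1/696 = -335/348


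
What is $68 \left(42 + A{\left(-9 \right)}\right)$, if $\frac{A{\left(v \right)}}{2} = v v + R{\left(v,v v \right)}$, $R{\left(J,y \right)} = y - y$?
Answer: $13872$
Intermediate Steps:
$R{\left(J,y \right)} = 0$
$A{\left(v \right)} = 2 v^{2}$ ($A{\left(v \right)} = 2 \left(v v + 0\right) = 2 \left(v^{2} + 0\right) = 2 v^{2}$)
$68 \left(42 + A{\left(-9 \right)}\right) = 68 \left(42 + 2 \left(-9\right)^{2}\right) = 68 \left(42 + 2 \cdot 81\right) = 68 \left(42 + 162\right) = 68 \cdot 204 = 13872$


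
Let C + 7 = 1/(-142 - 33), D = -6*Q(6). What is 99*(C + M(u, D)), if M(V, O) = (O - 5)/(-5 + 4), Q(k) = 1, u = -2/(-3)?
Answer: 69201/175 ≈ 395.43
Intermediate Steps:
u = ⅔ (u = -2*(-⅓) = ⅔ ≈ 0.66667)
D = -6 (D = -6*1 = -6)
M(V, O) = 5 - O (M(V, O) = (-5 + O)/(-1) = (-5 + O)*(-1) = 5 - O)
C = -1226/175 (C = -7 + 1/(-142 - 33) = -7 + 1/(-175) = -7 - 1/175 = -1226/175 ≈ -7.0057)
99*(C + M(u, D)) = 99*(-1226/175 + (5 - 1*(-6))) = 99*(-1226/175 + (5 + 6)) = 99*(-1226/175 + 11) = 99*(699/175) = 69201/175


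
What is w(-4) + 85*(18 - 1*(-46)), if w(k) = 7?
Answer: 5447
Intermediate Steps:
w(-4) + 85*(18 - 1*(-46)) = 7 + 85*(18 - 1*(-46)) = 7 + 85*(18 + 46) = 7 + 85*64 = 7 + 5440 = 5447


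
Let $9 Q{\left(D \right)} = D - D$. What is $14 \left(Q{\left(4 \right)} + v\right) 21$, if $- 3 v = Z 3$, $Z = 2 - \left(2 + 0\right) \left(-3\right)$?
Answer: $-2352$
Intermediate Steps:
$Z = 8$ ($Z = 2 - 2 \left(-3\right) = 2 - -6 = 2 + 6 = 8$)
$Q{\left(D \right)} = 0$ ($Q{\left(D \right)} = \frac{D - D}{9} = \frac{1}{9} \cdot 0 = 0$)
$v = -8$ ($v = - \frac{8 \cdot 3}{3} = \left(- \frac{1}{3}\right) 24 = -8$)
$14 \left(Q{\left(4 \right)} + v\right) 21 = 14 \left(0 - 8\right) 21 = 14 \left(-8\right) 21 = \left(-112\right) 21 = -2352$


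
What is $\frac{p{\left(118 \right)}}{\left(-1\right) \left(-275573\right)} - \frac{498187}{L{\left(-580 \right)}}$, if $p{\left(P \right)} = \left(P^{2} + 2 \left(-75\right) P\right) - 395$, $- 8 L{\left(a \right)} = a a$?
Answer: $\frac{137111495601}{11587844650} \approx 11.832$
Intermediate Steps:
$L{\left(a \right)} = - \frac{a^{2}}{8}$ ($L{\left(a \right)} = - \frac{a a}{8} = - \frac{a^{2}}{8}$)
$p{\left(P \right)} = -395 + P^{2} - 150 P$ ($p{\left(P \right)} = \left(P^{2} - 150 P\right) - 395 = -395 + P^{2} - 150 P$)
$\frac{p{\left(118 \right)}}{\left(-1\right) \left(-275573\right)} - \frac{498187}{L{\left(-580 \right)}} = \frac{-395 + 118^{2} - 17700}{\left(-1\right) \left(-275573\right)} - \frac{498187}{\left(- \frac{1}{8}\right) \left(-580\right)^{2}} = \frac{-395 + 13924 - 17700}{275573} - \frac{498187}{\left(- \frac{1}{8}\right) 336400} = \left(-4171\right) \frac{1}{275573} - \frac{498187}{-42050} = - \frac{4171}{275573} - - \frac{498187}{42050} = - \frac{4171}{275573} + \frac{498187}{42050} = \frac{137111495601}{11587844650}$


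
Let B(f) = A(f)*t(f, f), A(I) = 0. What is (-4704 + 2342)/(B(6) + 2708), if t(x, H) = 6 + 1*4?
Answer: -1181/1354 ≈ -0.87223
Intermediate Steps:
t(x, H) = 10 (t(x, H) = 6 + 4 = 10)
B(f) = 0 (B(f) = 0*10 = 0)
(-4704 + 2342)/(B(6) + 2708) = (-4704 + 2342)/(0 + 2708) = -2362/2708 = -2362*1/2708 = -1181/1354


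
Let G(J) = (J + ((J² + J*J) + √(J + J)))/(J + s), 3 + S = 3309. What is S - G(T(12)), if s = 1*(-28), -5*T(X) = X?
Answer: 33063/10 + I*√30/76 ≈ 3306.3 + 0.072069*I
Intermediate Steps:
S = 3306 (S = -3 + 3309 = 3306)
T(X) = -X/5
s = -28
G(J) = (J + 2*J² + √2*√J)/(-28 + J) (G(J) = (J + ((J² + J*J) + √(J + J)))/(J - 28) = (J + ((J² + J²) + √(2*J)))/(-28 + J) = (J + (2*J² + √2*√J))/(-28 + J) = (J + 2*J² + √2*√J)/(-28 + J))
S - G(T(12)) = 3306 - (-⅕*12 + 2*(-⅕*12)² + √2*√(-⅕*12))/(-28 - ⅕*12) = 3306 - (-12/5 + 2*(-12/5)² + √2*√(-12/5))/(-28 - 12/5) = 3306 - (-12/5 + 2*(144/25) + √2*(2*I*√15/5))/(-152/5) = 3306 - (-5)*(-12/5 + 288/25 + 2*I*√30/5)/152 = 3306 - (-5)*(228/25 + 2*I*√30/5)/152 = 3306 - (-3/10 - I*√30/76) = 3306 + (3/10 + I*√30/76) = 33063/10 + I*√30/76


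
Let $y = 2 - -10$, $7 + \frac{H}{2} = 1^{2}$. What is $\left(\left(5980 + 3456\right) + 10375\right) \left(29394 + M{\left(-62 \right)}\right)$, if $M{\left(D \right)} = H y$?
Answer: $579471750$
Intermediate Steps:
$H = -12$ ($H = -14 + 2 \cdot 1^{2} = -14 + 2 \cdot 1 = -14 + 2 = -12$)
$y = 12$ ($y = 2 + 10 = 12$)
$M{\left(D \right)} = -144$ ($M{\left(D \right)} = \left(-12\right) 12 = -144$)
$\left(\left(5980 + 3456\right) + 10375\right) \left(29394 + M{\left(-62 \right)}\right) = \left(\left(5980 + 3456\right) + 10375\right) \left(29394 - 144\right) = \left(9436 + 10375\right) 29250 = 19811 \cdot 29250 = 579471750$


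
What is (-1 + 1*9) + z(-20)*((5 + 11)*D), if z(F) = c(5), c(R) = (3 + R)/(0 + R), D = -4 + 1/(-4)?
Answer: -504/5 ≈ -100.80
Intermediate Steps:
D = -17/4 (D = -4 + 1*(-¼) = -4 - ¼ = -17/4 ≈ -4.2500)
c(R) = (3 + R)/R
z(F) = 8/5 (z(F) = (3 + 5)/5 = (⅕)*8 = 8/5)
(-1 + 1*9) + z(-20)*((5 + 11)*D) = (-1 + 1*9) + 8*((5 + 11)*(-17/4))/5 = (-1 + 9) + 8*(16*(-17/4))/5 = 8 + (8/5)*(-68) = 8 - 544/5 = -504/5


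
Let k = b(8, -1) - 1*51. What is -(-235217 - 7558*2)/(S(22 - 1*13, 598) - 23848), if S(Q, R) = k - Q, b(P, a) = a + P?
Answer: -250333/23901 ≈ -10.474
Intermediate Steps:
b(P, a) = P + a
k = -44 (k = (8 - 1) - 1*51 = 7 - 51 = -44)
S(Q, R) = -44 - Q
-(-235217 - 7558*2)/(S(22 - 1*13, 598) - 23848) = -(-235217 - 7558*2)/((-44 - (22 - 1*13)) - 23848) = -(-235217 - 15116)/((-44 - (22 - 13)) - 23848) = -(-250333)/((-44 - 1*9) - 23848) = -(-250333)/((-44 - 9) - 23848) = -(-250333)/(-53 - 23848) = -(-250333)/(-23901) = -(-250333)*(-1)/23901 = -1*250333/23901 = -250333/23901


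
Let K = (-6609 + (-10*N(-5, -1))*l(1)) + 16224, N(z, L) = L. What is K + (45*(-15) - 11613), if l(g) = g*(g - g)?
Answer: -2673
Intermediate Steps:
l(g) = 0 (l(g) = g*0 = 0)
K = 9615 (K = (-6609 - 10*(-1)*0) + 16224 = (-6609 + 10*0) + 16224 = (-6609 + 0) + 16224 = -6609 + 16224 = 9615)
K + (45*(-15) - 11613) = 9615 + (45*(-15) - 11613) = 9615 + (-675 - 11613) = 9615 - 12288 = -2673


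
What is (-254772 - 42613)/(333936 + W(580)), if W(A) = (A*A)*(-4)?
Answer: 297385/1011664 ≈ 0.29396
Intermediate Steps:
W(A) = -4*A**2 (W(A) = A**2*(-4) = -4*A**2)
(-254772 - 42613)/(333936 + W(580)) = (-254772 - 42613)/(333936 - 4*580**2) = -297385/(333936 - 4*336400) = -297385/(333936 - 1345600) = -297385/(-1011664) = -297385*(-1/1011664) = 297385/1011664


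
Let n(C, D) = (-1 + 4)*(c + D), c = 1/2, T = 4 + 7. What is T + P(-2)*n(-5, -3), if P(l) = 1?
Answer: 7/2 ≈ 3.5000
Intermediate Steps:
T = 11
c = 1/2 ≈ 0.50000
n(C, D) = 3/2 + 3*D (n(C, D) = (-1 + 4)*(1/2 + D) = 3*(1/2 + D) = 3/2 + 3*D)
T + P(-2)*n(-5, -3) = 11 + 1*(3/2 + 3*(-3)) = 11 + 1*(3/2 - 9) = 11 + 1*(-15/2) = 11 - 15/2 = 7/2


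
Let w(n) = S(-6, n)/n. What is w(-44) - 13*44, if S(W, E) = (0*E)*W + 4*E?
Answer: -568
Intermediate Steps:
S(W, E) = 4*E (S(W, E) = 0*W + 4*E = 0 + 4*E = 4*E)
w(n) = 4 (w(n) = (4*n)/n = 4)
w(-44) - 13*44 = 4 - 13*44 = 4 - 572 = -568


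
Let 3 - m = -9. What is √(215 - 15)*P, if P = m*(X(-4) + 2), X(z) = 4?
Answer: 720*√2 ≈ 1018.2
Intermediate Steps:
m = 12 (m = 3 - 1*(-9) = 3 + 9 = 12)
P = 72 (P = 12*(4 + 2) = 12*6 = 72)
√(215 - 15)*P = √(215 - 15)*72 = √200*72 = (10*√2)*72 = 720*√2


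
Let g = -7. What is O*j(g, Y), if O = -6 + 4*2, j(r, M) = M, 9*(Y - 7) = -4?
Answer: 118/9 ≈ 13.111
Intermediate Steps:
Y = 59/9 (Y = 7 + (⅑)*(-4) = 7 - 4/9 = 59/9 ≈ 6.5556)
O = 2 (O = -6 + 8 = 2)
O*j(g, Y) = 2*(59/9) = 118/9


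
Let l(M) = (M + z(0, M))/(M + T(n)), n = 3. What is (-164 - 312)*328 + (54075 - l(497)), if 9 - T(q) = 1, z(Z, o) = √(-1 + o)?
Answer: -51537262/505 - 4*√31/505 ≈ -1.0205e+5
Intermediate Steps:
T(q) = 8 (T(q) = 9 - 1*1 = 9 - 1 = 8)
l(M) = (M + √(-1 + M))/(8 + M) (l(M) = (M + √(-1 + M))/(M + 8) = (M + √(-1 + M))/(8 + M))
(-164 - 312)*328 + (54075 - l(497)) = (-164 - 312)*328 + (54075 - (497 + √(-1 + 497))/(8 + 497)) = -476*328 + (54075 - (497 + √496)/505) = -156128 + (54075 - (497 + 4*√31)/505) = -156128 + (54075 - (497/505 + 4*√31/505)) = -156128 + (54075 + (-497/505 - 4*√31/505)) = -156128 + (27307378/505 - 4*√31/505) = -51537262/505 - 4*√31/505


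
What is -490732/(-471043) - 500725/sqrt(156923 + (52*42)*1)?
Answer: 490732/471043 - 500725*sqrt(159107)/159107 ≈ -1254.3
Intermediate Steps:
-490732/(-471043) - 500725/sqrt(156923 + (52*42)*1) = -490732*(-1/471043) - 500725/sqrt(156923 + 2184*1) = 490732/471043 - 500725/sqrt(156923 + 2184) = 490732/471043 - 500725*sqrt(159107)/159107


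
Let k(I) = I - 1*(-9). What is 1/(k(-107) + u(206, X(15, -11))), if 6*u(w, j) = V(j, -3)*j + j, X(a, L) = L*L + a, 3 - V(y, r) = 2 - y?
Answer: 1/3030 ≈ 0.00033003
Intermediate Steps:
k(I) = 9 + I (k(I) = I + 9 = 9 + I)
V(y, r) = 1 + y (V(y, r) = 3 - (2 - y) = 3 + (-2 + y) = 1 + y)
X(a, L) = a + L² (X(a, L) = L² + a = a + L²)
u(w, j) = j/6 + j*(1 + j)/6 (u(w, j) = ((1 + j)*j + j)/6 = (j*(1 + j) + j)/6 = (j + j*(1 + j))/6 = j/6 + j*(1 + j)/6)
1/(k(-107) + u(206, X(15, -11))) = 1/((9 - 107) + (15 + (-11)²)*(2 + (15 + (-11)²))/6) = 1/(-98 + (15 + 121)*(2 + (15 + 121))/6) = 1/(-98 + (⅙)*136*(2 + 136)) = 1/(-98 + (⅙)*136*138) = 1/(-98 + 3128) = 1/3030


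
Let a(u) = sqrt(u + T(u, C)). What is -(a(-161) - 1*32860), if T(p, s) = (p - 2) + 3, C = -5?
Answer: 32860 - I*sqrt(321) ≈ 32860.0 - 17.916*I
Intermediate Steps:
T(p, s) = 1 + p (T(p, s) = (-2 + p) + 3 = 1 + p)
a(u) = sqrt(1 + 2*u) (a(u) = sqrt(u + (1 + u)) = sqrt(1 + 2*u))
-(a(-161) - 1*32860) = -(sqrt(1 + 2*(-161)) - 1*32860) = -(sqrt(1 - 322) - 32860) = -(sqrt(-321) - 32860) = -(I*sqrt(321) - 32860) = -(-32860 + I*sqrt(321)) = 32860 - I*sqrt(321)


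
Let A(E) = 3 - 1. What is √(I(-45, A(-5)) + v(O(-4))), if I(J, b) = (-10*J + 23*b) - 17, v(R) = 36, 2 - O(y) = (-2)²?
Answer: √515 ≈ 22.694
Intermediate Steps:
O(y) = -2 (O(y) = 2 - 1*(-2)² = 2 - 1*4 = 2 - 4 = -2)
A(E) = 2
I(J, b) = -17 - 10*J + 23*b
√(I(-45, A(-5)) + v(O(-4))) = √((-17 - 10*(-45) + 23*2) + 36) = √((-17 + 450 + 46) + 36) = √(479 + 36) = √515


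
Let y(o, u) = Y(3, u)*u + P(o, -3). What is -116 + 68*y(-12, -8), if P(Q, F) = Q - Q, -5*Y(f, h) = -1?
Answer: -1124/5 ≈ -224.80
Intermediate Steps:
Y(f, h) = ⅕ (Y(f, h) = -⅕*(-1) = ⅕)
P(Q, F) = 0
y(o, u) = u/5 (y(o, u) = u/5 + 0 = u/5)
-116 + 68*y(-12, -8) = -116 + 68*((⅕)*(-8)) = -116 + 68*(-8/5) = -116 - 544/5 = -1124/5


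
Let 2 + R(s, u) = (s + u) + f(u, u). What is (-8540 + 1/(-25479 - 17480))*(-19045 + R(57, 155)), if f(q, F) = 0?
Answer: 6909993831935/42959 ≈ 1.6085e+8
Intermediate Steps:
R(s, u) = -2 + s + u (R(s, u) = -2 + ((s + u) + 0) = -2 + (s + u) = -2 + s + u)
(-8540 + 1/(-25479 - 17480))*(-19045 + R(57, 155)) = (-8540 + 1/(-25479 - 17480))*(-19045 + (-2 + 57 + 155)) = (-8540 + 1/(-42959))*(-19045 + 210) = (-8540 - 1/42959)*(-18835) = -366869861/42959*(-18835) = 6909993831935/42959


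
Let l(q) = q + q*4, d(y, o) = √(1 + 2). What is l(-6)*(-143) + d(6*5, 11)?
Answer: 4290 + √3 ≈ 4291.7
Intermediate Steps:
d(y, o) = √3
l(q) = 5*q (l(q) = q + 4*q = 5*q)
l(-6)*(-143) + d(6*5, 11) = (5*(-6))*(-143) + √3 = -30*(-143) + √3 = 4290 + √3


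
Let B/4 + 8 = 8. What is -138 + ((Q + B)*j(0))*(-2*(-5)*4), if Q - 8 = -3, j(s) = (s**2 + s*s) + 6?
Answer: 1062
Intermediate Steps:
B = 0 (B = -32 + 4*8 = -32 + 32 = 0)
j(s) = 6 + 2*s**2 (j(s) = (s**2 + s**2) + 6 = 2*s**2 + 6 = 6 + 2*s**2)
Q = 5 (Q = 8 - 3 = 5)
-138 + ((Q + B)*j(0))*(-2*(-5)*4) = -138 + ((5 + 0)*(6 + 2*0**2))*(-2*(-5)*4) = -138 + (5*(6 + 2*0))*(10*4) = -138 + (5*(6 + 0))*40 = -138 + (5*6)*40 = -138 + 30*40 = -138 + 1200 = 1062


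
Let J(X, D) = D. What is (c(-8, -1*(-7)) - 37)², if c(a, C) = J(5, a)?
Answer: 2025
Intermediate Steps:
c(a, C) = a
(c(-8, -1*(-7)) - 37)² = (-8 - 37)² = (-45)² = 2025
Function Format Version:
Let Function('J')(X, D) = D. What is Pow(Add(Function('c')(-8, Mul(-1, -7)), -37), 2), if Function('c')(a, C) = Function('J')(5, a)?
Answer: 2025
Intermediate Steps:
Function('c')(a, C) = a
Pow(Add(Function('c')(-8, Mul(-1, -7)), -37), 2) = Pow(Add(-8, -37), 2) = Pow(-45, 2) = 2025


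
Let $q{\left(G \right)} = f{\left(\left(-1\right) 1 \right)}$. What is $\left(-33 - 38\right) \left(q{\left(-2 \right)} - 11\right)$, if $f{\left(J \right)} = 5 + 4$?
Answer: $142$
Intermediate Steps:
$f{\left(J \right)} = 9$
$q{\left(G \right)} = 9$
$\left(-33 - 38\right) \left(q{\left(-2 \right)} - 11\right) = \left(-33 - 38\right) \left(9 - 11\right) = \left(-33 - 38\right) \left(-2\right) = \left(-71\right) \left(-2\right) = 142$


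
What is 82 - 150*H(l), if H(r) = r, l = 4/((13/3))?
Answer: -734/13 ≈ -56.462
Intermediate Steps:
l = 12/13 (l = 4/((13*(⅓))) = 4/(13/3) = 4*(3/13) = 12/13 ≈ 0.92308)
82 - 150*H(l) = 82 - 150*12/13 = 82 - 1800/13 = -734/13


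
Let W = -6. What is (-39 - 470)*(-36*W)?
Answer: -109944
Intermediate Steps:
(-39 - 470)*(-36*W) = (-39 - 470)*(-36*(-6)) = -509*216 = -109944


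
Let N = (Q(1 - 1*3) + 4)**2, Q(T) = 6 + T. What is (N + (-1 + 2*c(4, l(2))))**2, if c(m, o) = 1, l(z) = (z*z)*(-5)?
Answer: 4225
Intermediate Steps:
l(z) = -5*z**2 (l(z) = z**2*(-5) = -5*z**2)
N = 64 (N = ((6 + (1 - 1*3)) + 4)**2 = ((6 + (1 - 3)) + 4)**2 = ((6 - 2) + 4)**2 = (4 + 4)**2 = 8**2 = 64)
(N + (-1 + 2*c(4, l(2))))**2 = (64 + (-1 + 2*1))**2 = (64 + (-1 + 2))**2 = (64 + 1)**2 = 65**2 = 4225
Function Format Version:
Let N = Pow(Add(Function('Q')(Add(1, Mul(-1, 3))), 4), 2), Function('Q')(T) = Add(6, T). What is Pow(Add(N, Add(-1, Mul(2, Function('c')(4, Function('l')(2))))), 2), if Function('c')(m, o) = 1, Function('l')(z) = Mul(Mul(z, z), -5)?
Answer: 4225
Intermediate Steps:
Function('l')(z) = Mul(-5, Pow(z, 2)) (Function('l')(z) = Mul(Pow(z, 2), -5) = Mul(-5, Pow(z, 2)))
N = 64 (N = Pow(Add(Add(6, Add(1, Mul(-1, 3))), 4), 2) = Pow(Add(Add(6, Add(1, -3)), 4), 2) = Pow(Add(Add(6, -2), 4), 2) = Pow(Add(4, 4), 2) = Pow(8, 2) = 64)
Pow(Add(N, Add(-1, Mul(2, Function('c')(4, Function('l')(2))))), 2) = Pow(Add(64, Add(-1, Mul(2, 1))), 2) = Pow(Add(64, Add(-1, 2)), 2) = Pow(Add(64, 1), 2) = Pow(65, 2) = 4225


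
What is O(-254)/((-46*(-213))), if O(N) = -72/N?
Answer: 6/207391 ≈ 2.8931e-5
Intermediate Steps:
O(-254)/((-46*(-213))) = (-72/(-254))/((-46*(-213))) = -72*(-1/254)/9798 = (36/127)*(1/9798) = 6/207391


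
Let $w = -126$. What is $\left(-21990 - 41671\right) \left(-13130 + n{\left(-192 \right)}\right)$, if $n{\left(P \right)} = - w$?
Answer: $827847644$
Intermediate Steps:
$n{\left(P \right)} = 126$ ($n{\left(P \right)} = \left(-1\right) \left(-126\right) = 126$)
$\left(-21990 - 41671\right) \left(-13130 + n{\left(-192 \right)}\right) = \left(-21990 - 41671\right) \left(-13130 + 126\right) = \left(-63661\right) \left(-13004\right) = 827847644$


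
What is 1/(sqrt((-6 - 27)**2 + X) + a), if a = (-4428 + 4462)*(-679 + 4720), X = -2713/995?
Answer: 68353515/9391362299489 - 7*sqrt(21947710)/18782724598978 ≈ 7.2766e-6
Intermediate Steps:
X = -2713/995 (X = -2713*1/995 = -2713/995 ≈ -2.7266)
a = 137394 (a = 34*4041 = 137394)
1/(sqrt((-6 - 27)**2 + X) + a) = 1/(sqrt((-6 - 27)**2 - 2713/995) + 137394) = 1/(sqrt((-33)**2 - 2713/995) + 137394) = 1/(sqrt(1089 - 2713/995) + 137394) = 1/(sqrt(1080842/995) + 137394) = 1/(7*sqrt(21947710)/995 + 137394) = 1/(137394 + 7*sqrt(21947710)/995)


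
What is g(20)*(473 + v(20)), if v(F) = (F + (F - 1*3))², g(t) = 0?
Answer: 0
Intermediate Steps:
v(F) = (-3 + 2*F)² (v(F) = (F + (F - 3))² = (F + (-3 + F))² = (-3 + 2*F)²)
g(20)*(473 + v(20)) = 0*(473 + (-3 + 2*20)²) = 0*(473 + (-3 + 40)²) = 0*(473 + 37²) = 0*(473 + 1369) = 0*1842 = 0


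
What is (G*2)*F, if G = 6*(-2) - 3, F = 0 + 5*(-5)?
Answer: 750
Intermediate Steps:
F = -25 (F = 0 - 25 = -25)
G = -15 (G = -12 - 3 = -15)
(G*2)*F = -15*2*(-25) = -30*(-25) = 750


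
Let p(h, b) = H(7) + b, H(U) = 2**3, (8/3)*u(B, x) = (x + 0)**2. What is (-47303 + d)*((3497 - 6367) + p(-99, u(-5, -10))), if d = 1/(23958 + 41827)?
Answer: 8789357773623/65785 ≈ 1.3361e+8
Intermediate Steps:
d = 1/65785 ≈ 1.5201e-5
u(B, x) = 3*x**2/8 (u(B, x) = 3*(x + 0)**2/8 = 3*x**2/8)
H(U) = 8
p(h, b) = 8 + b
(-47303 + d)*((3497 - 6367) + p(-99, u(-5, -10))) = (-47303 + 1/65785)*((3497 - 6367) + (8 + (3/8)*(-10)**2)) = -3111827854*(-2870 + (8 + (3/8)*100))/65785 = -3111827854*(-2870 + (8 + 75/2))/65785 = -3111827854*(-2870 + 91/2)/65785 = -3111827854/65785*(-5649/2) = 8789357773623/65785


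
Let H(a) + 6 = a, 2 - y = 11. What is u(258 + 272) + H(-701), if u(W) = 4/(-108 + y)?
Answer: -82723/117 ≈ -707.03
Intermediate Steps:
y = -9 (y = 2 - 1*11 = 2 - 11 = -9)
H(a) = -6 + a
u(W) = -4/117 (u(W) = 4/(-108 - 9) = 4/(-117) = -1/117*4 = -4/117)
u(258 + 272) + H(-701) = -4/117 + (-6 - 701) = -4/117 - 707 = -82723/117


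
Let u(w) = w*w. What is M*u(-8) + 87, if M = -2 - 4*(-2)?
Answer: 471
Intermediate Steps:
M = 6 (M = -2 + 8 = 6)
u(w) = w²
M*u(-8) + 87 = 6*(-8)² + 87 = 6*64 + 87 = 384 + 87 = 471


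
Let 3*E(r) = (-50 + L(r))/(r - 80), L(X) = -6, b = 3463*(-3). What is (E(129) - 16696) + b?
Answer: -568793/21 ≈ -27085.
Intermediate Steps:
b = -10389
E(r) = -56/(3*(-80 + r)) (E(r) = ((-50 - 6)/(r - 80))/3 = (-56/(-80 + r))/3 = -56/(3*(-80 + r)))
(E(129) - 16696) + b = (-56/(-240 + 3*129) - 16696) - 10389 = (-56/(-240 + 387) - 16696) - 10389 = (-56/147 - 16696) - 10389 = (-56*1/147 - 16696) - 10389 = (-8/21 - 16696) - 10389 = -350624/21 - 10389 = -568793/21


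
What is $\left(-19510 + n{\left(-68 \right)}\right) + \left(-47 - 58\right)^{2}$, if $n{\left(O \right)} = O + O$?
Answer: $-8621$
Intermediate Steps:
$n{\left(O \right)} = 2 O$
$\left(-19510 + n{\left(-68 \right)}\right) + \left(-47 - 58\right)^{2} = \left(-19510 + 2 \left(-68\right)\right) + \left(-47 - 58\right)^{2} = \left(-19510 - 136\right) + \left(-105\right)^{2} = -19646 + 11025 = -8621$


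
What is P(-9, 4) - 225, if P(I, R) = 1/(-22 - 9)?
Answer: -6976/31 ≈ -225.03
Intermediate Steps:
P(I, R) = -1/31 (P(I, R) = 1/(-31) = -1/31)
P(-9, 4) - 225 = -1/31 - 225 = -6976/31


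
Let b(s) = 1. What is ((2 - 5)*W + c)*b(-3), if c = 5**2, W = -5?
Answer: 40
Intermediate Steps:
c = 25
((2 - 5)*W + c)*b(-3) = ((2 - 5)*(-5) + 25)*1 = (-3*(-5) + 25)*1 = (15 + 25)*1 = 40*1 = 40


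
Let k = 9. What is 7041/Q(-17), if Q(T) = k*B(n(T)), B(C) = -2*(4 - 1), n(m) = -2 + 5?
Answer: -2347/18 ≈ -130.39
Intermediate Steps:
n(m) = 3
B(C) = -6 (B(C) = -2*3 = -6)
Q(T) = -54 (Q(T) = 9*(-6) = -54)
7041/Q(-17) = 7041/(-54) = 7041*(-1/54) = -2347/18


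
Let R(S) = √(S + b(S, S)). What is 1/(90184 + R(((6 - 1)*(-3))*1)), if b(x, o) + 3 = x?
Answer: 90184/8133153889 - I*√33/8133153889 ≈ 1.1088e-5 - 7.0631e-10*I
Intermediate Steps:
b(x, o) = -3 + x
R(S) = √(-3 + 2*S) (R(S) = √(S + (-3 + S)) = √(-3 + 2*S))
1/(90184 + R(((6 - 1)*(-3))*1)) = 1/(90184 + √(-3 + 2*(((6 - 1)*(-3))*1))) = 1/(90184 + √(-3 + 2*((5*(-3))*1))) = 1/(90184 + √(-3 + 2*(-15*1))) = 1/(90184 + √(-3 + 2*(-15))) = 1/(90184 + √(-3 - 30)) = 1/(90184 + √(-33)) = 1/(90184 + I*√33)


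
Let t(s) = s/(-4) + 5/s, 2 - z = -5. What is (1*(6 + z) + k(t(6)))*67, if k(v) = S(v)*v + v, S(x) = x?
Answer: 7705/9 ≈ 856.11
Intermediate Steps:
z = 7 (z = 2 - 1*(-5) = 2 + 5 = 7)
t(s) = 5/s - s/4 (t(s) = s*(-¼) + 5/s = -s/4 + 5/s = 5/s - s/4)
k(v) = v + v² (k(v) = v*v + v = v² + v = v + v²)
(1*(6 + z) + k(t(6)))*67 = (1*(6 + 7) + (5/6 - ¼*6)*(1 + (5/6 - ¼*6)))*67 = (1*13 + (5*(⅙) - 3/2)*(1 + (5*(⅙) - 3/2)))*67 = (13 + (⅚ - 3/2)*(1 + (⅚ - 3/2)))*67 = (13 - 2*(1 - ⅔)/3)*67 = (13 - ⅔*⅓)*67 = (13 - 2/9)*67 = (115/9)*67 = 7705/9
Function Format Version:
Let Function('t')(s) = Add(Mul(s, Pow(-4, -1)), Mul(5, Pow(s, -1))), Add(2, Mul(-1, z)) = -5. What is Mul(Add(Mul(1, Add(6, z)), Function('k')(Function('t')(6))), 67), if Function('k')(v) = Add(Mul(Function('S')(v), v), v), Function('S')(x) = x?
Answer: Rational(7705, 9) ≈ 856.11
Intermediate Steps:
z = 7 (z = Add(2, Mul(-1, -5)) = Add(2, 5) = 7)
Function('t')(s) = Add(Mul(5, Pow(s, -1)), Mul(Rational(-1, 4), s)) (Function('t')(s) = Add(Mul(s, Rational(-1, 4)), Mul(5, Pow(s, -1))) = Add(Mul(Rational(-1, 4), s), Mul(5, Pow(s, -1))) = Add(Mul(5, Pow(s, -1)), Mul(Rational(-1, 4), s)))
Function('k')(v) = Add(v, Pow(v, 2)) (Function('k')(v) = Add(Mul(v, v), v) = Add(Pow(v, 2), v) = Add(v, Pow(v, 2)))
Mul(Add(Mul(1, Add(6, z)), Function('k')(Function('t')(6))), 67) = Mul(Add(Mul(1, Add(6, 7)), Mul(Add(Mul(5, Pow(6, -1)), Mul(Rational(-1, 4), 6)), Add(1, Add(Mul(5, Pow(6, -1)), Mul(Rational(-1, 4), 6))))), 67) = Mul(Add(Mul(1, 13), Mul(Add(Mul(5, Rational(1, 6)), Rational(-3, 2)), Add(1, Add(Mul(5, Rational(1, 6)), Rational(-3, 2))))), 67) = Mul(Add(13, Mul(Add(Rational(5, 6), Rational(-3, 2)), Add(1, Add(Rational(5, 6), Rational(-3, 2))))), 67) = Mul(Add(13, Mul(Rational(-2, 3), Add(1, Rational(-2, 3)))), 67) = Mul(Add(13, Mul(Rational(-2, 3), Rational(1, 3))), 67) = Mul(Add(13, Rational(-2, 9)), 67) = Mul(Rational(115, 9), 67) = Rational(7705, 9)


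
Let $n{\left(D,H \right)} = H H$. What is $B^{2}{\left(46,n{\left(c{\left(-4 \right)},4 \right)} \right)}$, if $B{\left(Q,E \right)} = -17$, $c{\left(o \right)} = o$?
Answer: $289$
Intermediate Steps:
$n{\left(D,H \right)} = H^{2}$
$B^{2}{\left(46,n{\left(c{\left(-4 \right)},4 \right)} \right)} = \left(-17\right)^{2} = 289$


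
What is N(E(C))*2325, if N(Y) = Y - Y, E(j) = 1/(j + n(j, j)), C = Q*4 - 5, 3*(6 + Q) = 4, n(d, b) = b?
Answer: 0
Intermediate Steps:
Q = -14/3 (Q = -6 + (1/3)*4 = -6 + 4/3 = -14/3 ≈ -4.6667)
C = -71/3 (C = -14/3*4 - 5 = -56/3 - 5 = -71/3 ≈ -23.667)
E(j) = 1/(2*j) (E(j) = 1/(j + j) = 1/(2*j))
N(Y) = 0
N(E(C))*2325 = 0*2325 = 0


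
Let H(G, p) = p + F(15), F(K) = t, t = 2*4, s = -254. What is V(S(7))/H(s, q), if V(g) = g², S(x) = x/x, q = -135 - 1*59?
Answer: -1/186 ≈ -0.0053763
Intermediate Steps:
q = -194 (q = -135 - 59 = -194)
S(x) = 1
t = 8
F(K) = 8
H(G, p) = 8 + p (H(G, p) = p + 8 = 8 + p)
V(S(7))/H(s, q) = 1²/(8 - 194) = 1/(-186) = 1*(-1/186) = -1/186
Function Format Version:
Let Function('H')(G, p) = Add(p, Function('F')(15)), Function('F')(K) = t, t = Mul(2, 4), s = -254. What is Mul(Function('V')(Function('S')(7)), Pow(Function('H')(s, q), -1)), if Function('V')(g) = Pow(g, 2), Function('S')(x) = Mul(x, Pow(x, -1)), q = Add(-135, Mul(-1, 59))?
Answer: Rational(-1, 186) ≈ -0.0053763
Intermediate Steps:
q = -194 (q = Add(-135, -59) = -194)
Function('S')(x) = 1
t = 8
Function('F')(K) = 8
Function('H')(G, p) = Add(8, p) (Function('H')(G, p) = Add(p, 8) = Add(8, p))
Mul(Function('V')(Function('S')(7)), Pow(Function('H')(s, q), -1)) = Mul(Pow(1, 2), Pow(Add(8, -194), -1)) = Mul(1, Pow(-186, -1)) = Mul(1, Rational(-1, 186)) = Rational(-1, 186)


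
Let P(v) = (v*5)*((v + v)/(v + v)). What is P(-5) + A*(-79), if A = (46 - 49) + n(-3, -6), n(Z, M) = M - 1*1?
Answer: 765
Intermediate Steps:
n(Z, M) = -1 + M (n(Z, M) = M - 1 = -1 + M)
P(v) = 5*v (P(v) = (5*v)*((2*v)/((2*v))) = (5*v)*((2*v)*(1/(2*v))) = (5*v)*1 = 5*v)
A = -10 (A = (46 - 49) + (-1 - 6) = -3 - 7 = -10)
P(-5) + A*(-79) = 5*(-5) - 10*(-79) = -25 + 790 = 765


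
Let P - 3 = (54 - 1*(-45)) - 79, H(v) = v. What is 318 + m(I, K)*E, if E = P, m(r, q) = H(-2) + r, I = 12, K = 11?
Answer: 548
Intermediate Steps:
m(r, q) = -2 + r
P = 23 (P = 3 + ((54 - 1*(-45)) - 79) = 3 + ((54 + 45) - 79) = 3 + (99 - 79) = 3 + 20 = 23)
E = 23
318 + m(I, K)*E = 318 + (-2 + 12)*23 = 318 + 10*23 = 318 + 230 = 548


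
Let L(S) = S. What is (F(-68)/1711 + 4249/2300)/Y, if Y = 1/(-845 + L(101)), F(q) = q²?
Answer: -3330374454/983825 ≈ -3385.1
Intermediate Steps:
Y = -1/744 (Y = 1/(-845 + 101) = 1/(-744) = -1/744 ≈ -0.0013441)
(F(-68)/1711 + 4249/2300)/Y = ((-68)²/1711 + 4249/2300)/(-1/744) = (4624*(1/1711) + 4249*(1/2300))*(-744) = (4624/1711 + 4249/2300)*(-744) = (17905239/3935300)*(-744) = -3330374454/983825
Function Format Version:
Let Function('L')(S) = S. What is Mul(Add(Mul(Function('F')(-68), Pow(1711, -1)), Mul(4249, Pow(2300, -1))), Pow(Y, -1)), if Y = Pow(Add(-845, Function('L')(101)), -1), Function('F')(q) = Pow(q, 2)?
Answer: Rational(-3330374454, 983825) ≈ -3385.1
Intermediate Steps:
Y = Rational(-1, 744) (Y = Pow(Add(-845, 101), -1) = Pow(-744, -1) = Rational(-1, 744) ≈ -0.0013441)
Mul(Add(Mul(Function('F')(-68), Pow(1711, -1)), Mul(4249, Pow(2300, -1))), Pow(Y, -1)) = Mul(Add(Mul(Pow(-68, 2), Pow(1711, -1)), Mul(4249, Pow(2300, -1))), Pow(Rational(-1, 744), -1)) = Mul(Add(Mul(4624, Rational(1, 1711)), Mul(4249, Rational(1, 2300))), -744) = Mul(Add(Rational(4624, 1711), Rational(4249, 2300)), -744) = Mul(Rational(17905239, 3935300), -744) = Rational(-3330374454, 983825)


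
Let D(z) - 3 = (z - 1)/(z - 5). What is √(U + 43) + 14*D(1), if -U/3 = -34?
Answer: 42 + √145 ≈ 54.042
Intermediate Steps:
U = 102 (U = -3*(-34) = 102)
D(z) = 3 + (-1 + z)/(-5 + z) (D(z) = 3 + (z - 1)/(z - 5) = 3 + (-1 + z)/(-5 + z))
√(U + 43) + 14*D(1) = √(102 + 43) + 14*(4*(-4 + 1)/(-5 + 1)) = √145 + 14*(4*(-3)/(-4)) = √145 + 14*(4*(-¼)*(-3)) = √145 + 14*3 = √145 + 42 = 42 + √145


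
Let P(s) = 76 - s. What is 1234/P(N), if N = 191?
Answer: -1234/115 ≈ -10.730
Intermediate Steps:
1234/P(N) = 1234/(76 - 1*191) = 1234/(76 - 191) = 1234/(-115) = 1234*(-1/115) = -1234/115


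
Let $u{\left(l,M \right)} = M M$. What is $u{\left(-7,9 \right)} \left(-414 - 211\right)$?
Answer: $-50625$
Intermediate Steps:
$u{\left(l,M \right)} = M^{2}$
$u{\left(-7,9 \right)} \left(-414 - 211\right) = 9^{2} \left(-414 - 211\right) = 81 \left(-625\right) = -50625$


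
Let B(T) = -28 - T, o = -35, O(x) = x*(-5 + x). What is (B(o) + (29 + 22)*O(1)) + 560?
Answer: 363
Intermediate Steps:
(B(o) + (29 + 22)*O(1)) + 560 = ((-28 - 1*(-35)) + (29 + 22)*(1*(-5 + 1))) + 560 = ((-28 + 35) + 51*(1*(-4))) + 560 = (7 + 51*(-4)) + 560 = (7 - 204) + 560 = -197 + 560 = 363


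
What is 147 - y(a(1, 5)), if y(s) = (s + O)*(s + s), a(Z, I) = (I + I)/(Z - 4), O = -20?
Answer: -77/9 ≈ -8.5556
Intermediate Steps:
a(Z, I) = 2*I/(-4 + Z) (a(Z, I) = (2*I)/(-4 + Z) = 2*I/(-4 + Z))
y(s) = 2*s*(-20 + s) (y(s) = (s - 20)*(s + s) = (-20 + s)*(2*s) = 2*s*(-20 + s))
147 - y(a(1, 5)) = 147 - 2*2*5/(-4 + 1)*(-20 + 2*5/(-4 + 1)) = 147 - 2*2*5/(-3)*(-20 + 2*5/(-3)) = 147 - 2*2*5*(-⅓)*(-20 + 2*5*(-⅓)) = 147 - 2*(-10)*(-20 - 10/3)/3 = 147 - 2*(-10)*(-70)/(3*3) = 147 - 1*1400/9 = 147 - 1400/9 = -77/9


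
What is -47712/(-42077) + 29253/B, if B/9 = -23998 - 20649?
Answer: 854328595/805119351 ≈ 1.0611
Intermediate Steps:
B = -401823 (B = 9*(-23998 - 20649) = 9*(-44647) = -401823)
-47712/(-42077) + 29253/B = -47712/(-42077) + 29253/(-401823) = -47712*(-1/42077) + 29253*(-1/401823) = 6816/6011 - 9751/133941 = 854328595/805119351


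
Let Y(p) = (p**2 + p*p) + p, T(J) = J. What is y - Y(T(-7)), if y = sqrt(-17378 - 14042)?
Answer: -91 + 2*I*sqrt(7855) ≈ -91.0 + 177.26*I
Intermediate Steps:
y = 2*I*sqrt(7855) (y = sqrt(-31420) = 2*I*sqrt(7855) ≈ 177.26*I)
Y(p) = p + 2*p**2 (Y(p) = (p**2 + p**2) + p = 2*p**2 + p = p + 2*p**2)
y - Y(T(-7)) = 2*I*sqrt(7855) - (-7)*(1 + 2*(-7)) = 2*I*sqrt(7855) - (-7)*(1 - 14) = 2*I*sqrt(7855) - (-7)*(-13) = 2*I*sqrt(7855) - 1*91 = 2*I*sqrt(7855) - 91 = -91 + 2*I*sqrt(7855)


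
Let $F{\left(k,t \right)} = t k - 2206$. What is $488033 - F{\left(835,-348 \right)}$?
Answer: $780819$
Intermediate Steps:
$F{\left(k,t \right)} = -2206 + k t$ ($F{\left(k,t \right)} = k t - 2206 = -2206 + k t$)
$488033 - F{\left(835,-348 \right)} = 488033 - \left(-2206 + 835 \left(-348\right)\right) = 488033 - \left(-2206 - 290580\right) = 488033 - -292786 = 488033 + 292786 = 780819$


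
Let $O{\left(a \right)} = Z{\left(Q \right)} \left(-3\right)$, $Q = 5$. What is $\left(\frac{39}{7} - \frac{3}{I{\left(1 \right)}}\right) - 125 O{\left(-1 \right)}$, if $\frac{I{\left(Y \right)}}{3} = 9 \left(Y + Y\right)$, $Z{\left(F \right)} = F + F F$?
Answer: $\frac{1418195}{126} \approx 11256.0$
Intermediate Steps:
$Z{\left(F \right)} = F + F^{2}$
$O{\left(a \right)} = -90$ ($O{\left(a \right)} = 5 \left(1 + 5\right) \left(-3\right) = 5 \cdot 6 \left(-3\right) = 30 \left(-3\right) = -90$)
$I{\left(Y \right)} = 54 Y$ ($I{\left(Y \right)} = 3 \cdot 9 \left(Y + Y\right) = 3 \cdot 9 \cdot 2 Y = 3 \cdot 18 Y = 54 Y$)
$\left(\frac{39}{7} - \frac{3}{I{\left(1 \right)}}\right) - 125 O{\left(-1 \right)} = \left(\frac{39}{7} - \frac{3}{54 \cdot 1}\right) - -11250 = \left(39 \cdot \frac{1}{7} - \frac{3}{54}\right) + 11250 = \left(\frac{39}{7} - \frac{1}{18}\right) + 11250 = \frac{695}{126} + 11250 = \frac{1418195}{126}$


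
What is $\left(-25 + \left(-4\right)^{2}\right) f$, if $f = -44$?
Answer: $396$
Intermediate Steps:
$\left(-25 + \left(-4\right)^{2}\right) f = \left(-25 + \left(-4\right)^{2}\right) \left(-44\right) = \left(-25 + 16\right) \left(-44\right) = \left(-9\right) \left(-44\right) = 396$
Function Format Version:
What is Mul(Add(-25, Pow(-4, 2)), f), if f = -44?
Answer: 396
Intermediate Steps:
Mul(Add(-25, Pow(-4, 2)), f) = Mul(Add(-25, Pow(-4, 2)), -44) = Mul(Add(-25, 16), -44) = Mul(-9, -44) = 396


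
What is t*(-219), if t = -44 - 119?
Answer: 35697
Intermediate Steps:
t = -163
t*(-219) = -163*(-219) = 35697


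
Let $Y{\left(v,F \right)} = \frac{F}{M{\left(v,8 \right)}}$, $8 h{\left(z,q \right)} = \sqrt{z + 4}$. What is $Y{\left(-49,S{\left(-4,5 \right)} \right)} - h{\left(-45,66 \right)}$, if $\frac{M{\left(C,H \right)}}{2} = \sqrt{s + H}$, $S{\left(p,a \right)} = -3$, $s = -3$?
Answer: $- \frac{3 \sqrt{5}}{10} - \frac{i \sqrt{41}}{8} \approx -0.67082 - 0.80039 i$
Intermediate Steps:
$M{\left(C,H \right)} = 2 \sqrt{-3 + H}$
$h{\left(z,q \right)} = \frac{\sqrt{4 + z}}{8}$ ($h{\left(z,q \right)} = \frac{\sqrt{z + 4}}{8} = \frac{\sqrt{4 + z}}{8}$)
$Y{\left(v,F \right)} = \frac{F \sqrt{5}}{10}$ ($Y{\left(v,F \right)} = \frac{F}{2 \sqrt{-3 + 8}} = \frac{F}{2 \sqrt{5}} = F \frac{\sqrt{5}}{10} = \frac{F \sqrt{5}}{10}$)
$Y{\left(-49,S{\left(-4,5 \right)} \right)} - h{\left(-45,66 \right)} = \frac{1}{10} \left(-3\right) \sqrt{5} - \frac{\sqrt{4 - 45}}{8} = - \frac{3 \sqrt{5}}{10} - \frac{\sqrt{-41}}{8} = - \frac{3 \sqrt{5}}{10} - \frac{i \sqrt{41}}{8}$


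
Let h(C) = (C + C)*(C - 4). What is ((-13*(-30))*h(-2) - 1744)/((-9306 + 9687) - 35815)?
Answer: -544/2531 ≈ -0.21493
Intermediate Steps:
h(C) = 2*C*(-4 + C) (h(C) = (2*C)*(-4 + C) = 2*C*(-4 + C))
((-13*(-30))*h(-2) - 1744)/((-9306 + 9687) - 35815) = ((-13*(-30))*(2*(-2)*(-4 - 2)) - 1744)/((-9306 + 9687) - 35815) = (390*(2*(-2)*(-6)) - 1744)/(381 - 35815) = (390*24 - 1744)/(-35434) = (9360 - 1744)*(-1/35434) = 7616*(-1/35434) = -544/2531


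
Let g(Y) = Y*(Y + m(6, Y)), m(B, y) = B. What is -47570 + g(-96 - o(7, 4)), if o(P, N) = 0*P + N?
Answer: -38170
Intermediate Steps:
o(P, N) = N (o(P, N) = 0 + N = N)
g(Y) = Y*(6 + Y) (g(Y) = Y*(Y + 6) = Y*(6 + Y))
-47570 + g(-96 - o(7, 4)) = -47570 + (-96 - 1*4)*(6 + (-96 - 1*4)) = -47570 + (-96 - 4)*(6 + (-96 - 4)) = -47570 - 100*(6 - 100) = -47570 - 100*(-94) = -47570 + 9400 = -38170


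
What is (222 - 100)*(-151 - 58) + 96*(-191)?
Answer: -43834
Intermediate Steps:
(222 - 100)*(-151 - 58) + 96*(-191) = 122*(-209) - 18336 = -25498 - 18336 = -43834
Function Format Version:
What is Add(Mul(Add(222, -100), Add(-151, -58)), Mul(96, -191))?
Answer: -43834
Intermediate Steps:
Add(Mul(Add(222, -100), Add(-151, -58)), Mul(96, -191)) = Add(Mul(122, -209), -18336) = Add(-25498, -18336) = -43834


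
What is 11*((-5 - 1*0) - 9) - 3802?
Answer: -3956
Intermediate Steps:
11*((-5 - 1*0) - 9) - 3802 = 11*((-5 + 0) - 9) - 3802 = 11*(-5 - 9) - 3802 = 11*(-14) - 3802 = -154 - 3802 = -3956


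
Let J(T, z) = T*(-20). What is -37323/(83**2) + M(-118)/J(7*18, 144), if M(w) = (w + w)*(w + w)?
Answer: -59717963/2170035 ≈ -27.519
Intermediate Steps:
M(w) = 4*w**2 (M(w) = (2*w)*(2*w) = 4*w**2)
J(T, z) = -20*T
-37323/(83**2) + M(-118)/J(7*18, 144) = -37323/(83**2) + (4*(-118)**2)/((-140*18)) = -37323/6889 + (4*13924)/((-20*126)) = -37323*1/6889 + 55696/(-2520) = -37323/6889 + 55696*(-1/2520) = -37323/6889 - 6962/315 = -59717963/2170035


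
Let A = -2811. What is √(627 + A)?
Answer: 2*I*√546 ≈ 46.733*I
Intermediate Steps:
√(627 + A) = √(627 - 2811) = √(-2184) = 2*I*√546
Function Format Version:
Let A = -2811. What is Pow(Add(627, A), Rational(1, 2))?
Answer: Mul(2, I, Pow(546, Rational(1, 2))) ≈ Mul(46.733, I)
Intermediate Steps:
Pow(Add(627, A), Rational(1, 2)) = Pow(Add(627, -2811), Rational(1, 2)) = Pow(-2184, Rational(1, 2)) = Mul(2, I, Pow(546, Rational(1, 2)))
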